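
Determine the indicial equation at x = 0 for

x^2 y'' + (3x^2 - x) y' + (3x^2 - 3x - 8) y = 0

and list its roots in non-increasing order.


Divide by x^2 to reach normal form y'' + P_1(x) y' + P_2(x) y = 0 with P_1(x) = 3 - 1/x and P_2(x) = 3 - 3/x - 8/x^2.
x = 0 is a singular point because the y'-coefficient 3 - 1/x has a pole at x = 0 and the y-coefficient 3 - 3/x - 8/x^2 has a pole at x = 0.
It is a regular singular point because x P_1(x) = p(x) = 3x - 1 and x^2 P_2(x) = q(x) = 3x^2 - 3x - 8 are polynomials, hence analytic at x = 0.
p(0) = -1,  q(0) = -8.
Indicial equation: r(r-1) + p(0) r + q(0) = 0, i.e. r^2 + (p(0) - 1) r + q(0) = 0, i.e. r^2 - 2 r - 8 = 0.
Discriminant: (-2)^2 - 4(-8) = 36, so r = (2 ± 6)/2.
Solving: r_1 = 4, r_2 = -2.

indicial: r^2 - 2 r - 8 = 0; roots r_1 = 4, r_2 = -2


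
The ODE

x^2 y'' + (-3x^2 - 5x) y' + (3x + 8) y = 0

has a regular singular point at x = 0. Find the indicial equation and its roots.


Divide by x^2 to reach normal form y'' + P_1(x) y' + P_2(x) y = 0 with P_1(x) = -3 - 5/x and P_2(x) = 3/x + 8/x^2.
x = 0 is a singular point because the y'-coefficient -3 - 5/x has a pole at x = 0 and the y-coefficient 3/x + 8/x^2 has a pole at x = 0.
It is a regular singular point because x P_1(x) = p(x) = -3x - 5 and x^2 P_2(x) = q(x) = 3x + 8 are polynomials, hence analytic at x = 0.
p(0) = -5,  q(0) = 8.
Indicial equation: r(r-1) + p(0) r + q(0) = 0, i.e. r^2 + (p(0) - 1) r + q(0) = 0, i.e. r^2 - 6 r + 8 = 0.
Discriminant: (-6)^2 - 4(8) = 4, so r = (6 ± 2)/2.
Solving: r_1 = 4, r_2 = 2.

indicial: r^2 - 6 r + 8 = 0; roots r_1 = 4, r_2 = 2


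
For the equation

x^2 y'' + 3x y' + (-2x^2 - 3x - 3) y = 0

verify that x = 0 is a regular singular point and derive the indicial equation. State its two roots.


Divide by x^2 to reach normal form y'' + P_1(x) y' + P_2(x) y = 0 with P_1(x) = 3/x and P_2(x) = -2 - 3/x - 3/x^2.
x = 0 is a singular point because the y'-coefficient 3/x has a pole at x = 0 and the y-coefficient -2 - 3/x - 3/x^2 has a pole at x = 0.
It is a regular singular point because x P_1(x) = p(x) = 3 and x^2 P_2(x) = q(x) = -2x^2 - 3x - 3 are polynomials, hence analytic at x = 0.
p(0) = 3,  q(0) = -3.
Indicial equation: r(r-1) + p(0) r + q(0) = 0, i.e. r^2 + (p(0) - 1) r + q(0) = 0, i.e. r^2 + 2 r - 3 = 0.
Discriminant: (2)^2 - 4(-3) = 16, so r = (-2 ± 4)/2.
Solving: r_1 = 1, r_2 = -3.

indicial: r^2 + 2 r - 3 = 0; roots r_1 = 1, r_2 = -3


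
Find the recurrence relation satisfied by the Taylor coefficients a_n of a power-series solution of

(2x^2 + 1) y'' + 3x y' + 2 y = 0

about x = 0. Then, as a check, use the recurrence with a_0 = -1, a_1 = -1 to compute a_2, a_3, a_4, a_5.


Substitute y = sum_n a_n x^n.
(1 + 2 x^2) y'' contributes (n+2)(n+1) a_{n+2} + 2 n(n-1) a_n at x^n.
3 x y'(x) contributes 3 n a_n at x^n.
2 y(x) contributes 2 a_n at x^n.
Matching x^n: (n+2)(n+1) a_{n+2} + (2 n(n-1) + 3 n + 2) a_n = 0.
Thus a_{n+2} = (-2 n(n-1) - 3 n - 2) / ((n+1)(n+2)) * a_n.

Check with a_0 = -1, a_1 = -1 (apply the recurrence for n = 0, 1, 2, 3): a_0 = -1, a_1 = -1, a_2 = 1, a_3 = 5/6, a_4 = -1, a_5 = -23/24.

a_(n+2) = (-2 n(n-1) - 3 n - 2) / ((n+1)(n+2)) * a_n; check: a_0 = -1, a_1 = -1, a_2 = 1, a_3 = 5/6, a_4 = -1, a_5 = -23/24


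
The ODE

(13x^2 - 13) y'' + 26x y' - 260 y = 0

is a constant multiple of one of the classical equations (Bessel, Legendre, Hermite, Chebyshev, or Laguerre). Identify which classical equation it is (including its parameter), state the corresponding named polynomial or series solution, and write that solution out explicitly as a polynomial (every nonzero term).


All three coefficients share the factor -13; dividing through by -13 gives  (1 - x^2) y'' - 2x y' + 20 y = 0.
This matches the Legendre equation (1 - x^2) y'' - 2x y' + n(n+1) y = 0 (note the -2x y' term) with n(n+1) = 20, so n = 4; the polynomial solution is P_4(x).
With y = sum_k a_k x^k, matching x^k gives (k+2)(k+1) a_{k+2} = [k(k+1) - n(n+1)] a_k = (k - 4)(k + 5) a_k. The right side vanishes at k = 4, so the series with the parity of 4 terminates at degree 4.
Standard normalization (P_n(1) = 1): leading coefficient (2n)!/(2^n (n!)^2) = 40320/(16*576) = 35/8, so a_4 = 35/8. Work downward with a_k = (k+1)(k+2) a_{k+2} / ((k - 4)(k + 5)):
  a_2 = (3)(4)(35/8) / ((2 - 4)(2 + 5)) = (105/2)/(-14) = -15/4
  a_0 = (1)(2)(-15/4) / ((0 - 4)(0 + 5)) = (-15/2)/(-20) = 3/8
Hence P_4(x) = 35 x^4/8 - 15 x^2/4 + 3/8.

P_4(x); series = 35 x^4/8 - 15 x^2/4 + 3/8


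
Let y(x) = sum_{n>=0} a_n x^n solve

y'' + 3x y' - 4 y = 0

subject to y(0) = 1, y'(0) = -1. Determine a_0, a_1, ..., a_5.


Ansatz: y(x) = sum_{n>=0} a_n x^n, so y'(x) = sum_{n>=1} n a_n x^(n-1) and y''(x) = sum_{n>=2} n(n-1) a_n x^(n-2).
Substitute into P(x) y'' + Q(x) y' + R(x) y = 0 with P(x) = 1, Q(x) = 3x, R(x) = -4, and match powers of x.
Initial conditions: a_0 = 1, a_1 = -1.
Setting the coefficient of each power of x to zero and solving order by order (substituting the coefficients already found):
  x^0: 2 a_2 - 4 a_0 = 0  ->  2 a_2 = 4 a_0 = 4  ->  a_2 = 2
  x^1: 6 a_3 - a_1 = 0  ->  6 a_3 = a_1 = -1  ->  a_3 = -1/6
  x^2: 12 a_4 + 2 a_2 = 0  ->  12 a_4 = -2 a_2 = -4  ->  a_4 = -1/3
  x^3: 20 a_5 + 5 a_3 = 0  ->  20 a_5 = -5 a_3 = 5/6  ->  a_5 = 1/24
Truncated series: y(x) = 1 - x + 2 x^2 - (1/6) x^3 - (1/3) x^4 + (1/24) x^5 + O(x^6).

a_0 = 1; a_1 = -1; a_2 = 2; a_3 = -1/6; a_4 = -1/3; a_5 = 1/24


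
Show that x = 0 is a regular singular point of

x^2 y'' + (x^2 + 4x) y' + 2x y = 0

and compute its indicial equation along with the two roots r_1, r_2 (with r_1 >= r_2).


Divide by x^2 to reach normal form y'' + P_1(x) y' + P_2(x) y = 0 with P_1(x) = 1 + 4/x and P_2(x) = 2/x.
x = 0 is a singular point because the y'-coefficient 1 + 4/x has a pole at x = 0 and the y-coefficient 2/x has a pole at x = 0.
It is a regular singular point because x P_1(x) = p(x) = x + 4 and x^2 P_2(x) = q(x) = 2x are polynomials, hence analytic at x = 0.
p(0) = 4,  q(0) = 0.
Indicial equation: r(r-1) + p(0) r + q(0) = 0, i.e. r^2 + (p(0) - 1) r + q(0) = 0, i.e. r^2 + 3 r = 0.
Discriminant: (3)^2 - 4(0) = 9, so r = (-3 ± 3)/2.
Solving: r_1 = 0, r_2 = -3.

indicial: r^2 + 3 r = 0; roots r_1 = 0, r_2 = -3


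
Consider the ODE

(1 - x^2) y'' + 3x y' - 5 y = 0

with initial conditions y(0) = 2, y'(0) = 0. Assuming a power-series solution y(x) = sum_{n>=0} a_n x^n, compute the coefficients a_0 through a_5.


Ansatz: y(x) = sum_{n>=0} a_n x^n, so y'(x) = sum_{n>=1} n a_n x^(n-1) and y''(x) = sum_{n>=2} n(n-1) a_n x^(n-2).
Substitute into P(x) y'' + Q(x) y' + R(x) y = 0 with P(x) = 1 - x^2, Q(x) = 3x, R(x) = -5, and match powers of x.
Initial conditions: a_0 = 2, a_1 = 0.
Setting the coefficient of each power of x to zero and solving order by order (substituting the coefficients already found):
  x^0: 2 a_2 - 5 a_0 = 0  ->  2 a_2 = 5 a_0 = 10  ->  a_2 = 5
  x^1: 6 a_3 - 2 a_1 = 0  ->  6 a_3 = 2 a_1 = 0  ->  a_3 = 0
  x^2: 12 a_4 - a_2 = 0  ->  12 a_4 = a_2 = 5  ->  a_4 = 5/12
  x^3: 20 a_5 - 2 a_3 = 0  ->  20 a_5 = 2 a_3 = 0  ->  a_5 = 0
Truncated series: y(x) = 2 + 5 x^2 + (5/12) x^4 + O(x^6).

a_0 = 2; a_1 = 0; a_2 = 5; a_3 = 0; a_4 = 5/12; a_5 = 0


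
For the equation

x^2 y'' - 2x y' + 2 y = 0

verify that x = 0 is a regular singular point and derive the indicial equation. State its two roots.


Divide by x^2 to reach normal form y'' + P_1(x) y' + P_2(x) y = 0 with P_1(x) = -2/x and P_2(x) = 2/x^2.
x = 0 is a singular point because the y'-coefficient -2/x has a pole at x = 0 and the y-coefficient 2/x^2 has a pole at x = 0.
It is a regular singular point because x P_1(x) = p(x) = -2 and x^2 P_2(x) = q(x) = 2 are polynomials, hence analytic at x = 0.
p(0) = -2,  q(0) = 2.
Indicial equation: r(r-1) + p(0) r + q(0) = 0, i.e. r^2 + (p(0) - 1) r + q(0) = 0, i.e. r^2 - 3 r + 2 = 0.
Discriminant: (-3)^2 - 4(2) = 1, so r = (3 ± 1)/2.
Solving: r_1 = 2, r_2 = 1.

indicial: r^2 - 3 r + 2 = 0; roots r_1 = 2, r_2 = 1


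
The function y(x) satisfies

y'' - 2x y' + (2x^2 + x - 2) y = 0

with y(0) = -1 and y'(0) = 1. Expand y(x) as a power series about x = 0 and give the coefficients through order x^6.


Ansatz: y(x) = sum_{n>=0} a_n x^n, so y'(x) = sum_{n>=1} n a_n x^(n-1) and y''(x) = sum_{n>=2} n(n-1) a_n x^(n-2).
Substitute into P(x) y'' + Q(x) y' + R(x) y = 0 with P(x) = 1, Q(x) = -2x, R(x) = 2x^2 + x - 2, and match powers of x.
Initial conditions: a_0 = -1, a_1 = 1.
Setting the coefficient of each power of x to zero and solving order by order (substituting the coefficients already found):
  x^0: 2 a_2 - 2 a_0 = 0  ->  2 a_2 = 2 a_0 = -2  ->  a_2 = -1
  x^1: 6 a_3 - 4 a_1 + a_0 = 0  ->  6 a_3 = 4 a_1 - a_0 = 5  ->  a_3 = 5/6
  x^2: 12 a_4 - 6 a_2 + a_1 + 2 a_0 = 0  ->  12 a_4 = 6 a_2 - a_1 - 2 a_0 = -5  ->  a_4 = -5/12
  x^3: 20 a_5 - 8 a_3 + a_2 + 2 a_1 = 0  ->  20 a_5 = 8 a_3 - a_2 - 2 a_1 = 17/3  ->  a_5 = 17/60
  x^4: 30 a_6 - 10 a_4 + a_3 + 2 a_2 = 0  ->  30 a_6 = 10 a_4 - a_3 - 2 a_2 = -3  ->  a_6 = -1/10
Truncated series: y(x) = -1 + x - x^2 + (5/6) x^3 - (5/12) x^4 + (17/60) x^5 - (1/10) x^6 + O(x^7).

a_0 = -1; a_1 = 1; a_2 = -1; a_3 = 5/6; a_4 = -5/12; a_5 = 17/60; a_6 = -1/10


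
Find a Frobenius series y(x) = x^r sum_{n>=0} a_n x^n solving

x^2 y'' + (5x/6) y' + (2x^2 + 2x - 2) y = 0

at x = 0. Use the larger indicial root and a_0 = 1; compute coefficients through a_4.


Write in Frobenius form y'' + (p(x)/x) y' + (q(x)/x^2) y = 0:
  p(x) = 5/6,  q(x) = 2x^2 + 2x - 2.
Indicial equation: r(r-1) + (5/6) r + (-2) = 0 -> roots r_1 = 3/2, r_2 = -4/3.
Take r = r_1 = 3/2. Let y(x) = x^r sum_{n>=0} a_n x^n with a_0 = 1.
Substitute y = x^r sum a_n x^n and match x^{r+n}. The recurrence is
  D(n) a_n + 2 a_{n-1} + 2 a_{n-2} = 0,  where D(n) = (r+n)(r+n-1) + (5/6)(r+n) + (-2).
  a_n = [-2 a_{n-1} - 2 a_{n-2}] / D(n).
Since the indicial polynomial factors as (r - r_1)(r - r_2), D(n) = (r_1 + n - r_1)(r_1 + n - r_2) = n(n + 17/6).
Evaluating step by step (a_0 = 1):
  n = 1: D(1) = 1(1 + 17/6) = 23/6; numerator = -2(1) = -2; a_1 = (-2)/(23/6) = -12/23
  n = 2: D(2) = 2(2 + 17/6) = 29/3; numerator = -2(-12/23) - 2(1) = -22/23; a_2 = (-22/23)/(29/3) = -66/667
  n = 3: D(3) = 3(3 + 17/6) = 35/2; numerator = -2(-66/667) - 2(-12/23) = 36/29; a_3 = (36/29)/(35/2) = 72/1015
  n = 4: D(4) = 4(4 + 17/6) = 82/3; numerator = -2(72/1015) - 2(-66/667) = 1308/23345; a_4 = (1308/23345)/(82/3) = 1962/957145

r = 3/2; a_0 = 1; a_1 = -12/23; a_2 = -66/667; a_3 = 72/1015; a_4 = 1962/957145


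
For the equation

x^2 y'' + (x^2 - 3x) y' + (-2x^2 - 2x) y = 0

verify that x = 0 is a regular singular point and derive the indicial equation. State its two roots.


Divide by x^2 to reach normal form y'' + P_1(x) y' + P_2(x) y = 0 with P_1(x) = 1 - 3/x and P_2(x) = -2 - 2/x.
x = 0 is a singular point because the y'-coefficient 1 - 3/x has a pole at x = 0 and the y-coefficient -2 - 2/x has a pole at x = 0.
It is a regular singular point because x P_1(x) = p(x) = x - 3 and x^2 P_2(x) = q(x) = -2x^2 - 2x are polynomials, hence analytic at x = 0.
p(0) = -3,  q(0) = 0.
Indicial equation: r(r-1) + p(0) r + q(0) = 0, i.e. r^2 + (p(0) - 1) r + q(0) = 0, i.e. r^2 - 4 r = 0.
Discriminant: (-4)^2 - 4(0) = 16, so r = (4 ± 4)/2.
Solving: r_1 = 4, r_2 = 0.

indicial: r^2 - 4 r = 0; roots r_1 = 4, r_2 = 0


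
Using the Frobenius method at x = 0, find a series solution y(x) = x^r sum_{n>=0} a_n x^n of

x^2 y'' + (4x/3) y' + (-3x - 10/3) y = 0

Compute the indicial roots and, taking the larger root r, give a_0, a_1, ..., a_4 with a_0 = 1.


Write in Frobenius form y'' + (p(x)/x) y' + (q(x)/x^2) y = 0:
  p(x) = 4/3,  q(x) = -3x - 10/3.
Indicial equation: r(r-1) + (4/3) r + (-10/3) = 0 -> roots r_1 = 5/3, r_2 = -2.
Take r = r_1 = 5/3. Let y(x) = x^r sum_{n>=0} a_n x^n with a_0 = 1.
Substitute y = x^r sum a_n x^n and match x^{r+n}. The recurrence is
  D(n) a_n - 3 a_{n-1} = 0,  where D(n) = (r+n)(r+n-1) + (4/3)(r+n) + (-10/3).
  a_n = 3 / D(n) * a_{n-1}.
Since the indicial polynomial factors as (r - r_1)(r - r_2), D(n) = (r_1 + n - r_1)(r_1 + n - r_2) = n(n + 11/3).
Evaluating step by step (a_0 = 1):
  n = 1: D(1) = 1(1 + 11/3) = 14/3; numerator = 3(1) = 3; a_1 = (3)/(14/3) = 9/14
  n = 2: D(2) = 2(2 + 11/3) = 34/3; numerator = 3(9/14) = 27/14; a_2 = (27/14)/(34/3) = 81/476
  n = 3: D(3) = 3(3 + 11/3) = 20; numerator = 3(81/476) = 243/476; a_3 = (243/476)/(20) = 243/9520
  n = 4: D(4) = 4(4 + 11/3) = 92/3; numerator = 3(243/9520) = 729/9520; a_4 = (729/9520)/(92/3) = 2187/875840

r = 5/3; a_0 = 1; a_1 = 9/14; a_2 = 81/476; a_3 = 243/9520; a_4 = 2187/875840


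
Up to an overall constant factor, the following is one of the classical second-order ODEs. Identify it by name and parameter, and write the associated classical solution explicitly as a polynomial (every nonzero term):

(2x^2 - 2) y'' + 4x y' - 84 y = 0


All three coefficients share the factor -2; dividing through by -2 gives  (1 - x^2) y'' - 2x y' + 42 y = 0.
This matches the Legendre equation (1 - x^2) y'' - 2x y' + n(n+1) y = 0 (note the -2x y' term) with n(n+1) = 42, so n = 6; the polynomial solution is P_6(x).
With y = sum_k a_k x^k, matching x^k gives (k+2)(k+1) a_{k+2} = [k(k+1) - n(n+1)] a_k = (k - 6)(k + 7) a_k. The right side vanishes at k = 6, so the series with the parity of 6 terminates at degree 6.
Standard normalization (P_n(1) = 1): leading coefficient (2n)!/(2^n (n!)^2) = 479001600/(64*518400) = 231/16, so a_6 = 231/16. Work downward with a_k = (k+1)(k+2) a_{k+2} / ((k - 6)(k + 7)):
  a_4 = (5)(6)(231/16) / ((4 - 6)(4 + 7)) = (3465/8)/(-22) = -315/16
  a_2 = (3)(4)(-315/16) / ((2 - 6)(2 + 7)) = (-945/4)/(-36) = 105/16
  a_0 = (1)(2)(105/16) / ((0 - 6)(0 + 7)) = (105/8)/(-42) = -5/16
Hence P_6(x) = 231 x^6/16 - 315 x^4/16 + 105 x^2/16 - 5/16.

P_6(x); series = 231 x^6/16 - 315 x^4/16 + 105 x^2/16 - 5/16


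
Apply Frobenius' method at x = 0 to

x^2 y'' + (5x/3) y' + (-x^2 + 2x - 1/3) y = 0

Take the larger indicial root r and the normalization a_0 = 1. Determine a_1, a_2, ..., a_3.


Write in Frobenius form y'' + (p(x)/x) y' + (q(x)/x^2) y = 0:
  p(x) = 5/3,  q(x) = -x^2 + 2x - 1/3.
Indicial equation: r(r-1) + (5/3) r + (-1/3) = 0 -> roots r_1 = 1/3, r_2 = -1.
Take r = r_1 = 1/3. Let y(x) = x^r sum_{n>=0} a_n x^n with a_0 = 1.
Substitute y = x^r sum a_n x^n and match x^{r+n}. The recurrence is
  D(n) a_n + 2 a_{n-1} - 1 a_{n-2} = 0,  where D(n) = (r+n)(r+n-1) + (5/3)(r+n) + (-1/3).
  a_n = [-2 a_{n-1} + 1 a_{n-2}] / D(n).
Since the indicial polynomial factors as (r - r_1)(r - r_2), D(n) = (r_1 + n - r_1)(r_1 + n - r_2) = n(n + 4/3).
Evaluating step by step (a_0 = 1):
  n = 1: D(1) = 1(1 + 4/3) = 7/3; numerator = -2(1) = -2; a_1 = (-2)/(7/3) = -6/7
  n = 2: D(2) = 2(2 + 4/3) = 20/3; numerator = -2(-6/7) + 1(1) = 19/7; a_2 = (19/7)/(20/3) = 57/140
  n = 3: D(3) = 3(3 + 4/3) = 13; numerator = -2(57/140) + 1(-6/7) = -117/70; a_3 = (-117/70)/(13) = -9/70

r = 1/3; a_0 = 1; a_1 = -6/7; a_2 = 57/140; a_3 = -9/70


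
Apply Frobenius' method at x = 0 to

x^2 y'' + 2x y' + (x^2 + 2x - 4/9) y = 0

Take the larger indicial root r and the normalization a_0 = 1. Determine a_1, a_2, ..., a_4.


Write in Frobenius form y'' + (p(x)/x) y' + (q(x)/x^2) y = 0:
  p(x) = 2,  q(x) = x^2 + 2x - 4/9.
Indicial equation: r(r-1) + (2) r + (-4/9) = 0 -> roots r_1 = 1/3, r_2 = -4/3.
Take r = r_1 = 1/3. Let y(x) = x^r sum_{n>=0} a_n x^n with a_0 = 1.
Substitute y = x^r sum a_n x^n and match x^{r+n}. The recurrence is
  D(n) a_n + 2 a_{n-1} + 1 a_{n-2} = 0,  where D(n) = (r+n)(r+n-1) + (2)(r+n) + (-4/9).
  a_n = [-2 a_{n-1} - 1 a_{n-2}] / D(n).
Since the indicial polynomial factors as (r - r_1)(r - r_2), D(n) = (r_1 + n - r_1)(r_1 + n - r_2) = n(n + 5/3).
Evaluating step by step (a_0 = 1):
  n = 1: D(1) = 1(1 + 5/3) = 8/3; numerator = -2(1) = -2; a_1 = (-2)/(8/3) = -3/4
  n = 2: D(2) = 2(2 + 5/3) = 22/3; numerator = -2(-3/4) - 1(1) = 1/2; a_2 = (1/2)/(22/3) = 3/44
  n = 3: D(3) = 3(3 + 5/3) = 14; numerator = -2(3/44) - 1(-3/4) = 27/44; a_3 = (27/44)/(14) = 27/616
  n = 4: D(4) = 4(4 + 5/3) = 68/3; numerator = -2(27/616) - 1(3/44) = -12/77; a_4 = (-12/77)/(68/3) = -9/1309

r = 1/3; a_0 = 1; a_1 = -3/4; a_2 = 3/44; a_3 = 27/616; a_4 = -9/1309


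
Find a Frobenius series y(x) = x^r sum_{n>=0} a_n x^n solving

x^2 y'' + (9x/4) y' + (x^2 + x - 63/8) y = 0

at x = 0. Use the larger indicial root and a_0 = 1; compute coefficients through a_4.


Write in Frobenius form y'' + (p(x)/x) y' + (q(x)/x^2) y = 0:
  p(x) = 9/4,  q(x) = x^2 + x - 63/8.
Indicial equation: r(r-1) + (9/4) r + (-63/8) = 0 -> roots r_1 = 9/4, r_2 = -7/2.
Take r = r_1 = 9/4. Let y(x) = x^r sum_{n>=0} a_n x^n with a_0 = 1.
Substitute y = x^r sum a_n x^n and match x^{r+n}. The recurrence is
  D(n) a_n + 1 a_{n-1} + 1 a_{n-2} = 0,  where D(n) = (r+n)(r+n-1) + (9/4)(r+n) + (-63/8).
  a_n = [-1 a_{n-1} - 1 a_{n-2}] / D(n).
Since the indicial polynomial factors as (r - r_1)(r - r_2), D(n) = (r_1 + n - r_1)(r_1 + n - r_2) = n(n + 23/4).
Evaluating step by step (a_0 = 1):
  n = 1: D(1) = 1(1 + 23/4) = 27/4; numerator = -1(1) = -1; a_1 = (-1)/(27/4) = -4/27
  n = 2: D(2) = 2(2 + 23/4) = 31/2; numerator = -1(-4/27) - 1(1) = -23/27; a_2 = (-23/27)/(31/2) = -46/837
  n = 3: D(3) = 3(3 + 23/4) = 105/4; numerator = -1(-46/837) - 1(-4/27) = 170/837; a_3 = (170/837)/(105/4) = 136/17577
  n = 4: D(4) = 4(4 + 23/4) = 39; numerator = -1(136/17577) - 1(-46/837) = 830/17577; a_4 = (830/17577)/(39) = 830/685503

r = 9/4; a_0 = 1; a_1 = -4/27; a_2 = -46/837; a_3 = 136/17577; a_4 = 830/685503


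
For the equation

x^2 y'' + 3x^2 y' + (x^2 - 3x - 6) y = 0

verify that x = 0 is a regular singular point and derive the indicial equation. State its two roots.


Divide by x^2 to reach normal form y'' + P_1(x) y' + P_2(x) y = 0 with P_1(x) = 3 and P_2(x) = 1 - 3/x - 6/x^2.
x = 0 is a singular point because the y-coefficient 1 - 3/x - 6/x^2 has a pole at x = 0.
It is a regular singular point because x P_1(x) = p(x) = 3x and x^2 P_2(x) = q(x) = x^2 - 3x - 6 are polynomials, hence analytic at x = 0.
p(0) = 0,  q(0) = -6.
Indicial equation: r(r-1) + p(0) r + q(0) = 0, i.e. r^2 + (p(0) - 1) r + q(0) = 0, i.e. r^2 - 1 r - 6 = 0.
Discriminant: (-1)^2 - 4(-6) = 25, so r = (1 ± 5)/2.
Solving: r_1 = 3, r_2 = -2.

indicial: r^2 - 1 r - 6 = 0; roots r_1 = 3, r_2 = -2


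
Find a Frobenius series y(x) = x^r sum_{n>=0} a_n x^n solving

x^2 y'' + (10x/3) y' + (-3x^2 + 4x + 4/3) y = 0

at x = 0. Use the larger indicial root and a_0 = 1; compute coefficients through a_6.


Write in Frobenius form y'' + (p(x)/x) y' + (q(x)/x^2) y = 0:
  p(x) = 10/3,  q(x) = -3x^2 + 4x + 4/3.
Indicial equation: r(r-1) + (10/3) r + (4/3) = 0 -> roots r_1 = -1, r_2 = -4/3.
Take r = r_1 = -1. Let y(x) = x^r sum_{n>=0} a_n x^n with a_0 = 1.
Substitute y = x^r sum a_n x^n and match x^{r+n}. The recurrence is
  D(n) a_n + 4 a_{n-1} - 3 a_{n-2} = 0,  where D(n) = (r+n)(r+n-1) + (10/3)(r+n) + (4/3).
  a_n = [-4 a_{n-1} + 3 a_{n-2}] / D(n).
Since the indicial polynomial factors as (r - r_1)(r - r_2), D(n) = (r_1 + n - r_1)(r_1 + n - r_2) = n(n + 1/3).
Evaluating step by step (a_0 = 1):
  n = 1: D(1) = 1(1 + 1/3) = 4/3; numerator = -4(1) = -4; a_1 = (-4)/(4/3) = -3
  n = 2: D(2) = 2(2 + 1/3) = 14/3; numerator = -4(-3) + 3(1) = 15; a_2 = (15)/(14/3) = 45/14
  n = 3: D(3) = 3(3 + 1/3) = 10; numerator = -4(45/14) + 3(-3) = -153/7; a_3 = (-153/7)/(10) = -153/70
  n = 4: D(4) = 4(4 + 1/3) = 52/3; numerator = -4(-153/70) + 3(45/14) = 1287/70; a_4 = (1287/70)/(52/3) = 297/280
  n = 5: D(5) = 5(5 + 1/3) = 80/3; numerator = -4(297/280) + 3(-153/70) = -54/5; a_5 = (-54/5)/(80/3) = -81/200
  n = 6: D(6) = 6(6 + 1/3) = 38; numerator = -4(-81/200) + 3(297/280) = 6723/1400; a_6 = (6723/1400)/(38) = 6723/53200

r = -1; a_0 = 1; a_1 = -3; a_2 = 45/14; a_3 = -153/70; a_4 = 297/280; a_5 = -81/200; a_6 = 6723/53200


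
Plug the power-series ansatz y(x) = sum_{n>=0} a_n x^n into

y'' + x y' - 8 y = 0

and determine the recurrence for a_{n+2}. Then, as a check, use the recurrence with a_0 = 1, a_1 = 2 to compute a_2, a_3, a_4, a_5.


Substitute y = sum_n a_n x^n.
y''(x) has coefficient (n+2)(n+1) a_{n+2} at x^n;
x y'(x) has coefficient n a_n at x^n (shift);
-8 y(x) has coefficient -8 a_n at x^n.
Matching x^n: (n+2)(n+1) a_{n+2} + (n - 8) a_n = 0.
Thus a_{n+2} = (-n + 8) / ((n+1)(n+2)) * a_n.

Check with a_0 = 1, a_1 = 2 (apply the recurrence for n = 0, 1, 2, 3): a_0 = 1, a_1 = 2, a_2 = 4, a_3 = 7/3, a_4 = 2, a_5 = 7/12.

a_(n+2) = (-n + 8) / ((n+1)(n+2)) * a_n; check: a_0 = 1, a_1 = 2, a_2 = 4, a_3 = 7/3, a_4 = 2, a_5 = 7/12


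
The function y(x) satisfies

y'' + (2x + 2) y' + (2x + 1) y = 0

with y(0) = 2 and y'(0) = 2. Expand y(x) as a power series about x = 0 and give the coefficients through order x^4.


Ansatz: y(x) = sum_{n>=0} a_n x^n, so y'(x) = sum_{n>=1} n a_n x^(n-1) and y''(x) = sum_{n>=2} n(n-1) a_n x^(n-2).
Substitute into P(x) y'' + Q(x) y' + R(x) y = 0 with P(x) = 1, Q(x) = 2x + 2, R(x) = 2x + 1, and match powers of x.
Initial conditions: a_0 = 2, a_1 = 2.
Setting the coefficient of each power of x to zero and solving order by order (substituting the coefficients already found):
  x^0: 2 a_2 + 2 a_1 + a_0 = 0  ->  2 a_2 = -2 a_1 - a_0 = -6  ->  a_2 = -3
  x^1: 6 a_3 + 4 a_2 + 3 a_1 + 2 a_0 = 0  ->  6 a_3 = -4 a_2 - 3 a_1 - 2 a_0 = 2  ->  a_3 = 1/3
  x^2: 12 a_4 + 6 a_3 + 5 a_2 + 2 a_1 = 0  ->  12 a_4 = -6 a_3 - 5 a_2 - 2 a_1 = 9  ->  a_4 = 3/4
Truncated series: y(x) = 2 + 2 x - 3 x^2 + (1/3) x^3 + (3/4) x^4 + O(x^5).

a_0 = 2; a_1 = 2; a_2 = -3; a_3 = 1/3; a_4 = 3/4


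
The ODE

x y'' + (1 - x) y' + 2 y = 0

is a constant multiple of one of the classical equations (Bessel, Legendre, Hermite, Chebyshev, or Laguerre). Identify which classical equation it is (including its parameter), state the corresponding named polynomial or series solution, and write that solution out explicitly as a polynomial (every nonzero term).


The equation is already in a standard form:  x y'' + (1 - x) y' + 2 y = 0.
This matches the Laguerre equation x y'' + (1 - x) y' + n y = 0 with n = 2; the polynomial solution is L_2(x).
With y = sum_k a_k x^k, matching x^k gives (k+1)k a_{k+1} + (k+1) a_{k+1} - k a_k + n a_k = 0, i.e. (k+1)^2 a_{k+1} = (k - n) a_k = (k - 2) a_k. The right side vanishes at k = 2, so the series terminates at degree 2.
Standard normalization L_n(0) = 1 gives a_0 = 1. Work upward with a_{k+1} = (k - 2) a_k / (k+1)^2:
  a_1 = (0 - 2)(1) / 1^2 = -2/1 = -2
  a_2 = (1 - 2)(-2) / 2^2 = 2/4 = 1/2
Hence L_2(x) = x^2/2 - 2 x + 1.

L_2(x); series = x^2/2 - 2 x + 1


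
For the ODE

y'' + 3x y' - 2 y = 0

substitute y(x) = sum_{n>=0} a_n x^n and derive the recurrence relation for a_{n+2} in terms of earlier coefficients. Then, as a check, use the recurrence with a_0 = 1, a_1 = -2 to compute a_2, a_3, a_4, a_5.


Substitute y = sum_n a_n x^n.
y''(x) has coefficient (n+2)(n+1) a_{n+2} at x^n;
3 x y'(x) has coefficient 3 n a_n at x^n (shift);
-2 y(x) has coefficient -2 a_n at x^n.
Matching x^n: (n+2)(n+1) a_{n+2} + (3n - 2) a_n = 0.
Thus a_{n+2} = (-3n + 2) / ((n+1)(n+2)) * a_n.

Check with a_0 = 1, a_1 = -2 (apply the recurrence for n = 0, 1, 2, 3): a_0 = 1, a_1 = -2, a_2 = 1, a_3 = 1/3, a_4 = -1/3, a_5 = -7/60.

a_(n+2) = (-3n + 2) / ((n+1)(n+2)) * a_n; check: a_0 = 1, a_1 = -2, a_2 = 1, a_3 = 1/3, a_4 = -1/3, a_5 = -7/60


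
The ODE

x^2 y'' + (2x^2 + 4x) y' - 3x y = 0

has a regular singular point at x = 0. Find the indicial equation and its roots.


Divide by x^2 to reach normal form y'' + P_1(x) y' + P_2(x) y = 0 with P_1(x) = 2 + 4/x and P_2(x) = -3/x.
x = 0 is a singular point because the y'-coefficient 2 + 4/x has a pole at x = 0 and the y-coefficient -3/x has a pole at x = 0.
It is a regular singular point because x P_1(x) = p(x) = 2x + 4 and x^2 P_2(x) = q(x) = -3x are polynomials, hence analytic at x = 0.
p(0) = 4,  q(0) = 0.
Indicial equation: r(r-1) + p(0) r + q(0) = 0, i.e. r^2 + (p(0) - 1) r + q(0) = 0, i.e. r^2 + 3 r = 0.
Discriminant: (3)^2 - 4(0) = 9, so r = (-3 ± 3)/2.
Solving: r_1 = 0, r_2 = -3.

indicial: r^2 + 3 r = 0; roots r_1 = 0, r_2 = -3


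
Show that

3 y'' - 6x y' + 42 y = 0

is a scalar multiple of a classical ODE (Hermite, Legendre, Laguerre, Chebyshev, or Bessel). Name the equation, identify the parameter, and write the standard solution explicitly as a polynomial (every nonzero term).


All three coefficients share the factor 3; dividing through by 3 gives  y'' - 2x y' + 14 y = 0.
This matches the Hermite equation y'' - 2x y' + 2n y = 0 with 2n = 14, so n = 7; the polynomial solution is H_7(x).
With y = sum_k a_k x^k, matching x^k gives (k+2)(k+1) a_{k+2} = 2(k - n) a_k = 2(k - 7) a_k. The right side vanishes at k = 7, so the series with the parity of 7 terminates at degree 7.
Standard normalization: leading coefficient of H_n is 2^n, so a_7 = 2^7 = 128. Work downward with a_k = (k+1)(k+2) a_{k+2} / (2(k - n)):
  a_5 = (6)(7)(128) / (2(5 - 7)) = 5376/(-4) = -1344
  a_3 = (4)(5)(-1344) / (2(3 - 7)) = -26880/(-8) = 3360
  a_1 = (2)(3)(3360) / (2(1 - 7)) = 20160/(-12) = -1680
Hence H_7(x) = 128 x^7 - 1344 x^5 + 3360 x^3 - 1680 x.

H_7(x); series = 128 x^7 - 1344 x^5 + 3360 x^3 - 1680 x


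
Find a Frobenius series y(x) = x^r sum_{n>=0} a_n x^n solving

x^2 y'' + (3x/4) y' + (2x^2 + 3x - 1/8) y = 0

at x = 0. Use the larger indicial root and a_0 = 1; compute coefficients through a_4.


Write in Frobenius form y'' + (p(x)/x) y' + (q(x)/x^2) y = 0:
  p(x) = 3/4,  q(x) = 2x^2 + 3x - 1/8.
Indicial equation: r(r-1) + (3/4) r + (-1/8) = 0 -> roots r_1 = 1/2, r_2 = -1/4.
Take r = r_1 = 1/2. Let y(x) = x^r sum_{n>=0} a_n x^n with a_0 = 1.
Substitute y = x^r sum a_n x^n and match x^{r+n}. The recurrence is
  D(n) a_n + 3 a_{n-1} + 2 a_{n-2} = 0,  where D(n) = (r+n)(r+n-1) + (3/4)(r+n) + (-1/8).
  a_n = [-3 a_{n-1} - 2 a_{n-2}] / D(n).
Since the indicial polynomial factors as (r - r_1)(r - r_2), D(n) = (r_1 + n - r_1)(r_1 + n - r_2) = n(n + 3/4).
Evaluating step by step (a_0 = 1):
  n = 1: D(1) = 1(1 + 3/4) = 7/4; numerator = -3(1) = -3; a_1 = (-3)/(7/4) = -12/7
  n = 2: D(2) = 2(2 + 3/4) = 11/2; numerator = -3(-12/7) - 2(1) = 22/7; a_2 = (22/7)/(11/2) = 4/7
  n = 3: D(3) = 3(3 + 3/4) = 45/4; numerator = -3(4/7) - 2(-12/7) = 12/7; a_3 = (12/7)/(45/4) = 16/105
  n = 4: D(4) = 4(4 + 3/4) = 19; numerator = -3(16/105) - 2(4/7) = -8/5; a_4 = (-8/5)/(19) = -8/95

r = 1/2; a_0 = 1; a_1 = -12/7; a_2 = 4/7; a_3 = 16/105; a_4 = -8/95


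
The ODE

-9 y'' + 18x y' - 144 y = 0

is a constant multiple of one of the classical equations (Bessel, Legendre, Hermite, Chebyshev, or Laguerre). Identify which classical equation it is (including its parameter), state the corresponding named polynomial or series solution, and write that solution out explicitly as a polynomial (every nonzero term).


All three coefficients share the factor -9; dividing through by -9 gives  y'' - 2x y' + 16 y = 0.
This matches the Hermite equation y'' - 2x y' + 2n y = 0 with 2n = 16, so n = 8; the polynomial solution is H_8(x).
With y = sum_k a_k x^k, matching x^k gives (k+2)(k+1) a_{k+2} = 2(k - n) a_k = 2(k - 8) a_k. The right side vanishes at k = 8, so the series with the parity of 8 terminates at degree 8.
Standard normalization: leading coefficient of H_n is 2^n, so a_8 = 2^8 = 256. Work downward with a_k = (k+1)(k+2) a_{k+2} / (2(k - n)):
  a_6 = (7)(8)(256) / (2(6 - 8)) = 14336/(-4) = -3584
  a_4 = (5)(6)(-3584) / (2(4 - 8)) = -107520/(-8) = 13440
  a_2 = (3)(4)(13440) / (2(2 - 8)) = 161280/(-12) = -13440
  a_0 = (1)(2)(-13440) / (2(0 - 8)) = -26880/(-16) = 1680
Hence H_8(x) = 256 x^8 - 3584 x^6 + 13440 x^4 - 13440 x^2 + 1680.

H_8(x); series = 256 x^8 - 3584 x^6 + 13440 x^4 - 13440 x^2 + 1680


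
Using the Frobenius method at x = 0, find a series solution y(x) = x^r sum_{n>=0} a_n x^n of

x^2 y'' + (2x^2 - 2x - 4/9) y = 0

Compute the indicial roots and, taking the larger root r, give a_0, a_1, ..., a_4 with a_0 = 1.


Write in Frobenius form y'' + (p(x)/x) y' + (q(x)/x^2) y = 0:
  p(x) = 0,  q(x) = 2x^2 - 2x - 4/9.
Indicial equation: r(r-1) + (0) r + (-4/9) = 0 -> roots r_1 = 4/3, r_2 = -1/3.
Take r = r_1 = 4/3. Let y(x) = x^r sum_{n>=0} a_n x^n with a_0 = 1.
Substitute y = x^r sum a_n x^n and match x^{r+n}. The recurrence is
  D(n) a_n - 2 a_{n-1} + 2 a_{n-2} = 0,  where D(n) = (r+n)(r+n-1) + (0)(r+n) + (-4/9).
  a_n = [2 a_{n-1} - 2 a_{n-2}] / D(n).
Since the indicial polynomial factors as (r - r_1)(r - r_2), D(n) = (r_1 + n - r_1)(r_1 + n - r_2) = n(n + 5/3).
Evaluating step by step (a_0 = 1):
  n = 1: D(1) = 1(1 + 5/3) = 8/3; numerator = 2(1) = 2; a_1 = (2)/(8/3) = 3/4
  n = 2: D(2) = 2(2 + 5/3) = 22/3; numerator = 2(3/4) - 2(1) = -1/2; a_2 = (-1/2)/(22/3) = -3/44
  n = 3: D(3) = 3(3 + 5/3) = 14; numerator = 2(-3/44) - 2(3/4) = -18/11; a_3 = (-18/11)/(14) = -9/77
  n = 4: D(4) = 4(4 + 5/3) = 68/3; numerator = 2(-9/77) - 2(-3/44) = -15/154; a_4 = (-15/154)/(68/3) = -45/10472

r = 4/3; a_0 = 1; a_1 = 3/4; a_2 = -3/44; a_3 = -9/77; a_4 = -45/10472


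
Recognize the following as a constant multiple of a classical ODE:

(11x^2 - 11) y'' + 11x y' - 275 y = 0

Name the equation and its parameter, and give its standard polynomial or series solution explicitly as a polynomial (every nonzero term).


All three coefficients share the factor -11; dividing through by -11 gives  (1 - x^2) y'' - x y' + 25 y = 0.
This matches the Chebyshev equation (1 - x^2) y'' - x y' + n^2 y = 0 (note the -x y' term, not -2x y') with n^2 = 25, so n = 5; the polynomial solution is T_5(x).
With y = sum_k a_k x^k, matching x^k gives (k+2)(k+1) a_{k+2} = (k^2 - n^2) a_k = (k - 5)(k + 5) a_k. The right side vanishes at k = 5, so the series with the parity of 5 terminates at degree 5.
Standard normalization: leading coefficient of T_n is 2^(n-1), so a_5 = 2^4 = 16. Work downward with a_k = (k+1)(k+2) a_{k+2} / ((k - 5)(k + 5)):
  a_3 = (4)(5)(16) / ((3 - 5)(3 + 5)) = 320/(-16) = -20
  a_1 = (2)(3)(-20) / ((1 - 5)(1 + 5)) = -120/(-24) = 5
Hence T_5(x) = 16 x^5 - 20 x^3 + 5 x.

T_5(x); series = 16 x^5 - 20 x^3 + 5 x


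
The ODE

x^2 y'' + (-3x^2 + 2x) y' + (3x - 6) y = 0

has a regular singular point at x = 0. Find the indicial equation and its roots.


Divide by x^2 to reach normal form y'' + P_1(x) y' + P_2(x) y = 0 with P_1(x) = -3 + 2/x and P_2(x) = 3/x - 6/x^2.
x = 0 is a singular point because the y'-coefficient -3 + 2/x has a pole at x = 0 and the y-coefficient 3/x - 6/x^2 has a pole at x = 0.
It is a regular singular point because x P_1(x) = p(x) = 2 - 3x and x^2 P_2(x) = q(x) = 3x - 6 are polynomials, hence analytic at x = 0.
p(0) = 2,  q(0) = -6.
Indicial equation: r(r-1) + p(0) r + q(0) = 0, i.e. r^2 + (p(0) - 1) r + q(0) = 0, i.e. r^2 + 1 r - 6 = 0.
Discriminant: (1)^2 - 4(-6) = 25, so r = (-1 ± 5)/2.
Solving: r_1 = 2, r_2 = -3.

indicial: r^2 + 1 r - 6 = 0; roots r_1 = 2, r_2 = -3


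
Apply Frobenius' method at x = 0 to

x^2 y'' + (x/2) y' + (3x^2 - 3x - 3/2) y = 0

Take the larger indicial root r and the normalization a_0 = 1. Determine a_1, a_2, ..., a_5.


Write in Frobenius form y'' + (p(x)/x) y' + (q(x)/x^2) y = 0:
  p(x) = 1/2,  q(x) = 3x^2 - 3x - 3/2.
Indicial equation: r(r-1) + (1/2) r + (-3/2) = 0 -> roots r_1 = 3/2, r_2 = -1.
Take r = r_1 = 3/2. Let y(x) = x^r sum_{n>=0} a_n x^n with a_0 = 1.
Substitute y = x^r sum a_n x^n and match x^{r+n}. The recurrence is
  D(n) a_n - 3 a_{n-1} + 3 a_{n-2} = 0,  where D(n) = (r+n)(r+n-1) + (1/2)(r+n) + (-3/2).
  a_n = [3 a_{n-1} - 3 a_{n-2}] / D(n).
Since the indicial polynomial factors as (r - r_1)(r - r_2), D(n) = (r_1 + n - r_1)(r_1 + n - r_2) = n(n + 5/2).
Evaluating step by step (a_0 = 1):
  n = 1: D(1) = 1(1 + 5/2) = 7/2; numerator = 3(1) = 3; a_1 = (3)/(7/2) = 6/7
  n = 2: D(2) = 2(2 + 5/2) = 9; numerator = 3(6/7) - 3(1) = -3/7; a_2 = (-3/7)/(9) = -1/21
  n = 3: D(3) = 3(3 + 5/2) = 33/2; numerator = 3(-1/21) - 3(6/7) = -19/7; a_3 = (-19/7)/(33/2) = -38/231
  n = 4: D(4) = 4(4 + 5/2) = 26; numerator = 3(-38/231) - 3(-1/21) = -27/77; a_4 = (-27/77)/(26) = -27/2002
  n = 5: D(5) = 5(5 + 5/2) = 75/2; numerator = 3(-27/2002) - 3(-38/231) = 907/2002; a_5 = (907/2002)/(75/2) = 907/75075

r = 3/2; a_0 = 1; a_1 = 6/7; a_2 = -1/21; a_3 = -38/231; a_4 = -27/2002; a_5 = 907/75075


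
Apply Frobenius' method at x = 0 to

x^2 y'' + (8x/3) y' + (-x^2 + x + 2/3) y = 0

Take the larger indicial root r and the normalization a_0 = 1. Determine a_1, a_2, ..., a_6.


Write in Frobenius form y'' + (p(x)/x) y' + (q(x)/x^2) y = 0:
  p(x) = 8/3,  q(x) = -x^2 + x + 2/3.
Indicial equation: r(r-1) + (8/3) r + (2/3) = 0 -> roots r_1 = -2/3, r_2 = -1.
Take r = r_1 = -2/3. Let y(x) = x^r sum_{n>=0} a_n x^n with a_0 = 1.
Substitute y = x^r sum a_n x^n and match x^{r+n}. The recurrence is
  D(n) a_n + 1 a_{n-1} - 1 a_{n-2} = 0,  where D(n) = (r+n)(r+n-1) + (8/3)(r+n) + (2/3).
  a_n = [-1 a_{n-1} + 1 a_{n-2}] / D(n).
Since the indicial polynomial factors as (r - r_1)(r - r_2), D(n) = (r_1 + n - r_1)(r_1 + n - r_2) = n(n + 1/3).
Evaluating step by step (a_0 = 1):
  n = 1: D(1) = 1(1 + 1/3) = 4/3; numerator = -1(1) = -1; a_1 = (-1)/(4/3) = -3/4
  n = 2: D(2) = 2(2 + 1/3) = 14/3; numerator = -1(-3/4) + 1(1) = 7/4; a_2 = (7/4)/(14/3) = 3/8
  n = 3: D(3) = 3(3 + 1/3) = 10; numerator = -1(3/8) + 1(-3/4) = -9/8; a_3 = (-9/8)/(10) = -9/80
  n = 4: D(4) = 4(4 + 1/3) = 52/3; numerator = -1(-9/80) + 1(3/8) = 39/80; a_4 = (39/80)/(52/3) = 9/320
  n = 5: D(5) = 5(5 + 1/3) = 80/3; numerator = -1(9/320) + 1(-9/80) = -9/64; a_5 = (-9/64)/(80/3) = -27/5120
  n = 6: D(6) = 6(6 + 1/3) = 38; numerator = -1(-27/5120) + 1(9/320) = 171/5120; a_6 = (171/5120)/(38) = 9/10240

r = -2/3; a_0 = 1; a_1 = -3/4; a_2 = 3/8; a_3 = -9/80; a_4 = 9/320; a_5 = -27/5120; a_6 = 9/10240


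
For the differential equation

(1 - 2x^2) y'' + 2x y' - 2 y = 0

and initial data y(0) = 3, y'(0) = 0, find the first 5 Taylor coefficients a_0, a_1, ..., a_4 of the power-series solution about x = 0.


Ansatz: y(x) = sum_{n>=0} a_n x^n, so y'(x) = sum_{n>=1} n a_n x^(n-1) and y''(x) = sum_{n>=2} n(n-1) a_n x^(n-2).
Substitute into P(x) y'' + Q(x) y' + R(x) y = 0 with P(x) = 1 - 2x^2, Q(x) = 2x, R(x) = -2, and match powers of x.
Initial conditions: a_0 = 3, a_1 = 0.
Setting the coefficient of each power of x to zero and solving order by order (substituting the coefficients already found):
  x^0: 2 a_2 - 2 a_0 = 0  ->  2 a_2 = 2 a_0 = 6  ->  a_2 = 3
  x^1: 6 a_3 = 0  ->  a_3 = 0
  x^2: 12 a_4 - 2 a_2 = 0  ->  12 a_4 = 2 a_2 = 6  ->  a_4 = 1/2
Truncated series: y(x) = 3 + 3 x^2 + (1/2) x^4 + O(x^5).

a_0 = 3; a_1 = 0; a_2 = 3; a_3 = 0; a_4 = 1/2


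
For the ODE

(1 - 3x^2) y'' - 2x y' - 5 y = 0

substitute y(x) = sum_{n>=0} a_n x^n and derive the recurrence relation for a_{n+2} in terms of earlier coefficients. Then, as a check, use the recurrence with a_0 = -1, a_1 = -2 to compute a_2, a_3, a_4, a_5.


Substitute y = sum_n a_n x^n.
(1 - 3 x^2) y'' contributes (n+2)(n+1) a_{n+2} - 3 n(n-1) a_n at x^n.
-2 x y'(x) contributes -2 n a_n at x^n.
-5 y(x) contributes -5 a_n at x^n.
Matching x^n: (n+2)(n+1) a_{n+2} + (-3 n(n-1) - 2 n - 5) a_n = 0.
Thus a_{n+2} = (3 n(n-1) + 2 n + 5) / ((n+1)(n+2)) * a_n.

Check with a_0 = -1, a_1 = -2 (apply the recurrence for n = 0, 1, 2, 3): a_0 = -1, a_1 = -2, a_2 = -5/2, a_3 = -7/3, a_4 = -25/8, a_5 = -203/60.

a_(n+2) = (3 n(n-1) + 2 n + 5) / ((n+1)(n+2)) * a_n; check: a_0 = -1, a_1 = -2, a_2 = -5/2, a_3 = -7/3, a_4 = -25/8, a_5 = -203/60


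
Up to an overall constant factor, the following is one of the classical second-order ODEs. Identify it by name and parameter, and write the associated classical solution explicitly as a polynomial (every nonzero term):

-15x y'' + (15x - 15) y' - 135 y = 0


All three coefficients share the factor -15; dividing through by -15 gives  x y'' + (1 - x) y' + 9 y = 0.
This matches the Laguerre equation x y'' + (1 - x) y' + n y = 0 with n = 9; the polynomial solution is L_9(x).
With y = sum_k a_k x^k, matching x^k gives (k+1)k a_{k+1} + (k+1) a_{k+1} - k a_k + n a_k = 0, i.e. (k+1)^2 a_{k+1} = (k - n) a_k = (k - 9) a_k. The right side vanishes at k = 9, so the series terminates at degree 9.
Standard normalization L_n(0) = 1 gives a_0 = 1. Work upward with a_{k+1} = (k - 9) a_k / (k+1)^2:
  a_1 = (0 - 9)(1) / 1^2 = -9/1 = -9
  a_2 = (1 - 9)(-9) / 2^2 = 72/4 = 18
  a_3 = (2 - 9)(18) / 3^2 = -126/9 = -14
  a_4 = (3 - 9)(-14) / 4^2 = 84/16 = 21/4
  a_5 = (4 - 9)(21/4) / 5^2 = (-105/4)/25 = -21/20
  a_6 = (5 - 9)(-21/20) / 6^2 = (21/5)/36 = 7/60
  a_7 = (6 - 9)(7/60) / 7^2 = (-7/20)/49 = -1/140
  a_8 = (7 - 9)(-1/140) / 8^2 = (1/70)/64 = 1/4480
  a_9 = (8 - 9)(1/4480) / 9^2 = (-1/4480)/81 = -1/362880
Hence L_9(x) = -x^9/362880 + x^8/4480 - x^7/140 + 7 x^6/60 - 21 x^5/20 + 21 x^4/4 - 14 x^3 + 18 x^2 - 9 x + 1.

L_9(x); series = -x^9/362880 + x^8/4480 - x^7/140 + 7 x^6/60 - 21 x^5/20 + 21 x^4/4 - 14 x^3 + 18 x^2 - 9 x + 1


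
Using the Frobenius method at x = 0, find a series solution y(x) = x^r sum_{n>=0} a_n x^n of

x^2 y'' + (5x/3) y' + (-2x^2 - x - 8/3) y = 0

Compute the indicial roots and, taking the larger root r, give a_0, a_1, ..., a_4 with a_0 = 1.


Write in Frobenius form y'' + (p(x)/x) y' + (q(x)/x^2) y = 0:
  p(x) = 5/3,  q(x) = -2x^2 - x - 8/3.
Indicial equation: r(r-1) + (5/3) r + (-8/3) = 0 -> roots r_1 = 4/3, r_2 = -2.
Take r = r_1 = 4/3. Let y(x) = x^r sum_{n>=0} a_n x^n with a_0 = 1.
Substitute y = x^r sum a_n x^n and match x^{r+n}. The recurrence is
  D(n) a_n - 1 a_{n-1} - 2 a_{n-2} = 0,  where D(n) = (r+n)(r+n-1) + (5/3)(r+n) + (-8/3).
  a_n = [1 a_{n-1} + 2 a_{n-2}] / D(n).
Since the indicial polynomial factors as (r - r_1)(r - r_2), D(n) = (r_1 + n - r_1)(r_1 + n - r_2) = n(n + 10/3).
Evaluating step by step (a_0 = 1):
  n = 1: D(1) = 1(1 + 10/3) = 13/3; numerator = 1(1) = 1; a_1 = (1)/(13/3) = 3/13
  n = 2: D(2) = 2(2 + 10/3) = 32/3; numerator = 1(3/13) + 2(1) = 29/13; a_2 = (29/13)/(32/3) = 87/416
  n = 3: D(3) = 3(3 + 10/3) = 19; numerator = 1(87/416) + 2(3/13) = 279/416; a_3 = (279/416)/(19) = 279/7904
  n = 4: D(4) = 4(4 + 10/3) = 88/3; numerator = 1(279/7904) + 2(87/416) = 3585/7904; a_4 = (3585/7904)/(88/3) = 10755/695552

r = 4/3; a_0 = 1; a_1 = 3/13; a_2 = 87/416; a_3 = 279/7904; a_4 = 10755/695552


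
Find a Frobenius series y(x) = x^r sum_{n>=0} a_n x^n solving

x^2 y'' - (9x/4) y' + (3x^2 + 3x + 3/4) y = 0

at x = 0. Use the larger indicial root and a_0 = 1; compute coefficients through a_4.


Write in Frobenius form y'' + (p(x)/x) y' + (q(x)/x^2) y = 0:
  p(x) = -9/4,  q(x) = 3x^2 + 3x + 3/4.
Indicial equation: r(r-1) + (-9/4) r + (3/4) = 0 -> roots r_1 = 3, r_2 = 1/4.
Take r = r_1 = 3. Let y(x) = x^r sum_{n>=0} a_n x^n with a_0 = 1.
Substitute y = x^r sum a_n x^n and match x^{r+n}. The recurrence is
  D(n) a_n + 3 a_{n-1} + 3 a_{n-2} = 0,  where D(n) = (r+n)(r+n-1) + (-9/4)(r+n) + (3/4).
  a_n = [-3 a_{n-1} - 3 a_{n-2}] / D(n).
Since the indicial polynomial factors as (r - r_1)(r - r_2), D(n) = (r_1 + n - r_1)(r_1 + n - r_2) = n(n + 11/4).
Evaluating step by step (a_0 = 1):
  n = 1: D(1) = 1(1 + 11/4) = 15/4; numerator = -3(1) = -3; a_1 = (-3)/(15/4) = -4/5
  n = 2: D(2) = 2(2 + 11/4) = 19/2; numerator = -3(-4/5) - 3(1) = -3/5; a_2 = (-3/5)/(19/2) = -6/95
  n = 3: D(3) = 3(3 + 11/4) = 69/4; numerator = -3(-6/95) - 3(-4/5) = 246/95; a_3 = (246/95)/(69/4) = 328/2185
  n = 4: D(4) = 4(4 + 11/4) = 27; numerator = -3(328/2185) - 3(-6/95) = -6/23; a_4 = (-6/23)/(27) = -2/207

r = 3; a_0 = 1; a_1 = -4/5; a_2 = -6/95; a_3 = 328/2185; a_4 = -2/207


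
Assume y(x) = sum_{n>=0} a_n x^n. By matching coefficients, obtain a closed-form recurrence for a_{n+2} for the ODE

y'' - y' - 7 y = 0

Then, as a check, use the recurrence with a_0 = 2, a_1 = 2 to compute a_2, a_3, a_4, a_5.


Substitute y = sum_n a_n x^n.
y''(x) has coefficient (n+2)(n+1) a_{n+2} at x^n;
-y'(x) has coefficient -(n+1) a_{n+1} at x^n;
-7 y(x) has coefficient -7 a_n at x^n.
Matching x^n: (n+2)(n+1) a_{n+2} - (n+1) a_{n+1} - 7 a_n = 0.
Thus a_{n+2} = [(n+1) a_{n+1} + 7 a_n] / ((n+1)(n+2)).

Check with a_0 = 2, a_1 = 2 (apply the recurrence for n = 0, 1, 2, 3): a_0 = 2, a_1 = 2, a_2 = 8, a_3 = 5, a_4 = 71/12, a_5 = 44/15.

a_(n+2) = [(n+1) a_(n+1) + 7 a_n] / ((n+1)(n+2)); check: a_0 = 2, a_1 = 2, a_2 = 8, a_3 = 5, a_4 = 71/12, a_5 = 44/15


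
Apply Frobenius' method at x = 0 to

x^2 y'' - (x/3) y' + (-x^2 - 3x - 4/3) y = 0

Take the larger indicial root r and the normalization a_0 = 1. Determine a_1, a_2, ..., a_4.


Write in Frobenius form y'' + (p(x)/x) y' + (q(x)/x^2) y = 0:
  p(x) = -1/3,  q(x) = -x^2 - 3x - 4/3.
Indicial equation: r(r-1) + (-1/3) r + (-4/3) = 0 -> roots r_1 = 2, r_2 = -2/3.
Take r = r_1 = 2. Let y(x) = x^r sum_{n>=0} a_n x^n with a_0 = 1.
Substitute y = x^r sum a_n x^n and match x^{r+n}. The recurrence is
  D(n) a_n - 3 a_{n-1} - 1 a_{n-2} = 0,  where D(n) = (r+n)(r+n-1) + (-1/3)(r+n) + (-4/3).
  a_n = [3 a_{n-1} + 1 a_{n-2}] / D(n).
Since the indicial polynomial factors as (r - r_1)(r - r_2), D(n) = (r_1 + n - r_1)(r_1 + n - r_2) = n(n + 8/3).
Evaluating step by step (a_0 = 1):
  n = 1: D(1) = 1(1 + 8/3) = 11/3; numerator = 3(1) = 3; a_1 = (3)/(11/3) = 9/11
  n = 2: D(2) = 2(2 + 8/3) = 28/3; numerator = 3(9/11) + 1(1) = 38/11; a_2 = (38/11)/(28/3) = 57/154
  n = 3: D(3) = 3(3 + 8/3) = 17; numerator = 3(57/154) + 1(9/11) = 27/14; a_3 = (27/14)/(17) = 27/238
  n = 4: D(4) = 4(4 + 8/3) = 80/3; numerator = 3(27/238) + 1(57/154) = 930/1309; a_4 = (930/1309)/(80/3) = 279/10472

r = 2; a_0 = 1; a_1 = 9/11; a_2 = 57/154; a_3 = 27/238; a_4 = 279/10472
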